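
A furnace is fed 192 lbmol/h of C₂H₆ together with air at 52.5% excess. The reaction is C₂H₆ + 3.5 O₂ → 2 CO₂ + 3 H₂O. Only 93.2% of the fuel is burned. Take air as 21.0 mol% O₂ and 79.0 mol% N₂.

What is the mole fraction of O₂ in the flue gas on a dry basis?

0.0862

Stoichiometric O₂ = 3.5 × 192 = 672 lbmol/h; O₂ fed = 672 × 1.525 = 1025 lbmol/h.
N₂ fed = 1025 × 79/21 = 3855 lbmol/h.
Fuel reacted = 0.932 × 192 → ξ = 178.9 lbmol/h.
Outlet (n = n₀ + ν ξ):
  C₂H₆: 192 − 1(178.9) = 13.06
  O₂: 1025 − 3.5(178.9) = 398.5
  N₂: 3855 (inert)
  CO₂: 0 + 2(178.9) = 357.9
  H₂O: 0 + 3(178.9) = 536.8
Dry total = 4625 lbmol/h; y_O₂ (dry) = 398.5 / 4625 = 0.08617.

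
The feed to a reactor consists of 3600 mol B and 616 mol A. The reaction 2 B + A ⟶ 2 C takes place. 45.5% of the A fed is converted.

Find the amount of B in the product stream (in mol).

3040 mol

A reacted = 0.455 × 616 = 280.3 mol; ν_A = −1, so ξ = 280.3/1 = 280.3 mol.
Outlet amounts (n = n₀ + ν ξ):
  B: 3600 − 2(280.3) = 3039
  A: 616 − 1(280.3) = 335.7
  C: 0 + 2(280.3) = 560.6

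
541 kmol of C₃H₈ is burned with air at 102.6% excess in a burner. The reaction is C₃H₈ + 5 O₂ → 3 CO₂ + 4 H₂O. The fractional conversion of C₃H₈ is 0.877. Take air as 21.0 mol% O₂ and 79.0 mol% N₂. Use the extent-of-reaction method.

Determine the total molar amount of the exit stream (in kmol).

Stoichiometric O₂ = 5 × 541 = 2705 kmol; O₂ fed = 2705 × 2.026 = 5480 kmol.
N₂ fed = 5480 × 79/21 = 20620 kmol.
Fuel reacted = 0.877 × 541 → ξ = 474.5 kmol.
Outlet (n = n₀ + ν ξ):
  C₃H₈: 541 − 1(474.5) = 66.54
  O₂: 5480 − 5(474.5) = 3108
  N₂: 20620 (inert)
  CO₂: 0 + 3(474.5) = 1423
  H₂O: 0 + 4(474.5) = 1898
Total out = 66.54 + 3108 + 20620 + 1423 + 1898 = 27110 kmol.

27100 kmol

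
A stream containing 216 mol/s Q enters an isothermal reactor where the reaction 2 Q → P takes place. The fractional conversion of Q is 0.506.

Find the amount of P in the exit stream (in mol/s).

54.6 mol/s

Q reacted = 0.506 × 216 = 109.3 mol/s; ν_Q = −2, so ξ = 109.3/2 = 54.65 mol/s.
Outlet amounts (n = n₀ + ν ξ):
  Q: 216 − 2(54.65) = 106.7
  P: 0 + 1(54.65) = 54.65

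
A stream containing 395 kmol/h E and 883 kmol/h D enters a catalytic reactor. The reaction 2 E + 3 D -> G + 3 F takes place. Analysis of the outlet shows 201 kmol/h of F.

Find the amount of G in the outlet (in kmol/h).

67 kmol/h

For F: n = n₀ + 3ξ → 201 = 0 + 3ξ, giving ξ = 67 kmol/h.
Outlet amounts (n = n₀ + ν ξ):
  E: 395 − 2(67) = 261
  D: 883 − 3(67) = 682
  G: 0 + 1(67) = 67
  F: 0 + 3(67) = 201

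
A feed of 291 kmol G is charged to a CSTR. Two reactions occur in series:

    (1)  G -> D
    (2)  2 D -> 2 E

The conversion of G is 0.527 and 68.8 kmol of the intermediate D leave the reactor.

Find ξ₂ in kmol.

Conversion of G: G consumed = 1ξ₁ = 0.527 × 291 → ξ₁ = 153.4 kmol.
D balance: n_D = 0 + 1ξ₁ − 2ξ₂ = 68.8 → ξ₂ = (1·153.4 − 68.8)/2 = 42.28 kmol.
Outlet amounts (n = n₀ + Σ ν·ξ):
  G: 291 − 1(153.4) = 137.6
  D: 0 + 1(153.4) − 2(42.28) = 68.8
  E: 0 + 2(42.28) = 84.56

ξ₂ = 42.3 kmol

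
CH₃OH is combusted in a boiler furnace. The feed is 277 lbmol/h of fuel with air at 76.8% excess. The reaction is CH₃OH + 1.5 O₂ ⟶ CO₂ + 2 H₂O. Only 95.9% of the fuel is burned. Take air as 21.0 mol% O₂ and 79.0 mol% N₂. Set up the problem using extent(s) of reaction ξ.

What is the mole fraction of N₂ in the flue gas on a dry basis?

0.818

Stoichiometric O₂ = 1.5 × 277 = 415.5 lbmol/h; O₂ fed = 415.5 × 1.768 = 734.6 lbmol/h.
N₂ fed = 734.6 × 79/21 = 2764 lbmol/h.
Fuel reacted = 0.959 × 277 → ξ = 265.6 lbmol/h.
Outlet (n = n₀ + ν ξ):
  CH₃OH: 277 − 1(265.6) = 11.36
  O₂: 734.6 − 1.5(265.6) = 336.1
  N₂: 2764 (inert)
  CO₂: 0 + 1(265.6) = 265.6
  H₂O: 0 + 2(265.6) = 531.3
Dry total = 3377 lbmol/h; y_N₂ (dry) = 2764 / 3377 = 0.8184.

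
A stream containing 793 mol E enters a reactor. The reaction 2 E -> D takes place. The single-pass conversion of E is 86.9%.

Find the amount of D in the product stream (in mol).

345 mol

E reacted = 0.869 × 793 = 689.1 mol; ν_E = −2, so ξ = 689.1/2 = 344.6 mol.
Outlet amounts (n = n₀ + ν ξ):
  E: 793 − 2(344.6) = 103.9
  D: 0 + 1(344.6) = 344.6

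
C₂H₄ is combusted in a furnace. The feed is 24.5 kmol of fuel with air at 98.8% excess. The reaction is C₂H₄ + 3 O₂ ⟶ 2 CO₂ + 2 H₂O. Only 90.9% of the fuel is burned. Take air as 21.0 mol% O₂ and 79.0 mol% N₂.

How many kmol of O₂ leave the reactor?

79.3 kmol

Stoichiometric O₂ = 3 × 24.5 = 73.5 kmol; O₂ fed = 73.5 × 1.988 = 146.1 kmol.
N₂ fed = 146.1 × 79/21 = 549.7 kmol.
Fuel reacted = 0.909 × 24.5 → ξ = 22.27 kmol.
Outlet (n = n₀ + ν ξ):
  C₂H₄: 24.5 − 1(22.27) = 2.229
  O₂: 146.1 − 3(22.27) = 79.31
  N₂: 549.7 (inert)
  CO₂: 0 + 2(22.27) = 44.54
  H₂O: 0 + 2(22.27) = 44.54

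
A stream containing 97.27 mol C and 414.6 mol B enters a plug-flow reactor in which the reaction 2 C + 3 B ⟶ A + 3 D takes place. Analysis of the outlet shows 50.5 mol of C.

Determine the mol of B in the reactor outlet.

344 mol

For C: n = n₀ − 2ξ → 50.5 = 97.27 − 2ξ, giving ξ = 23.38 mol.
Outlet amounts (n = n₀ + ν ξ):
  C: 97.27 − 2(23.38) = 50.5
  B: 414.6 − 3(23.38) = 344.4
  A: 0 + 1(23.38) = 23.38
  D: 0 + 3(23.38) = 70.16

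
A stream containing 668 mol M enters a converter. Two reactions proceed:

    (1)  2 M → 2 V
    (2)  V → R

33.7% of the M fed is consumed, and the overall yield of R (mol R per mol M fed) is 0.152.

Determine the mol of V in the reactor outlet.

124 mol

Conversion of M: M consumed = 2ξ₁ = 0.337 × 668 → ξ₁ = 112.6 mol.
Yield of R: 1ξ₂ / 668 = 0.152 → ξ₂ = 101.5 mol.
Outlet amounts (n = n₀ + Σ ν·ξ):
  M: 668 − 2(112.6) = 442.9
  V: 0 + 2(112.6) − 1(101.5) = 123.6
  R: 0 + 1(101.5) = 101.5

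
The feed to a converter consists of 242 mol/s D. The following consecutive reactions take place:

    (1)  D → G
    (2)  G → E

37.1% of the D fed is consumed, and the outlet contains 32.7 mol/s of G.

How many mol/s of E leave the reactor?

Conversion of D: D consumed = 1ξ₁ = 0.371 × 242 → ξ₁ = 89.78 mol/s.
G balance: n_G = 0 + 1ξ₁ − 1ξ₂ = 32.7 → ξ₂ = (1·89.78 − 32.7)/1 = 57.08 mol/s.
Outlet amounts (n = n₀ + Σ ν·ξ):
  D: 242 − 1(89.78) = 152.2
  G: 0 + 1(89.78) − 1(57.08) = 32.7
  E: 0 + 1(57.08) = 57.08

57.1 mol/s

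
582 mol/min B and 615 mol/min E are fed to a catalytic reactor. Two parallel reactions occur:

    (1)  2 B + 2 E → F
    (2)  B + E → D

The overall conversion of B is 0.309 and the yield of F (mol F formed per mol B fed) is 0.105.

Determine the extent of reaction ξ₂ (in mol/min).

ξ₂ = 57.6 mol/min

Yield of F: 1ξ₁ / 582 = 0.105 → ξ₁ = 61.11 mol/min.
Conversion of B: 2ξ₁ + 1ξ₂ = 0.309 × 582 = 179.8 → ξ₂ = 57.62 mol/min.
Outlet amounts (n = n₀ + Σ ν·ξ):
  B: 582 − 2(61.11) − 1(57.62) = 402.2
  E: 615 − 2(61.11) − 1(57.62) = 435.2
  F: 0 + 1(61.11) = 61.11
  D: 0 + 1(57.62) = 57.62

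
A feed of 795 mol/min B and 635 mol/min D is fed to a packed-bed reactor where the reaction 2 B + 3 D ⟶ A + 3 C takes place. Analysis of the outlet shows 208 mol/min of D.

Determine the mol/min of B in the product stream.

510 mol/min

For D: n = n₀ − 3ξ → 208 = 635 − 3ξ, giving ξ = 142.3 mol/min.
Outlet amounts (n = n₀ + ν ξ):
  B: 795 − 2(142.3) = 510.3
  D: 635 − 3(142.3) = 208
  A: 0 + 1(142.3) = 142.3
  C: 0 + 3(142.3) = 427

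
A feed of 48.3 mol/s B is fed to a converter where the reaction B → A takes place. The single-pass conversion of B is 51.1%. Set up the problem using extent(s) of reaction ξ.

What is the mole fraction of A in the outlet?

B reacted = 0.511 × 48.3 = 24.68 mol/s; ν_B = −1, so ξ = 24.68/1 = 24.68 mol/s.
Outlet amounts (n = n₀ + ν ξ):
  B: 48.3 − 1(24.68) = 23.62
  A: 0 + 1(24.68) = 24.68
Total out = 48.3 mol/s; y_A = 24.68 / 48.3 = 0.511.

0.511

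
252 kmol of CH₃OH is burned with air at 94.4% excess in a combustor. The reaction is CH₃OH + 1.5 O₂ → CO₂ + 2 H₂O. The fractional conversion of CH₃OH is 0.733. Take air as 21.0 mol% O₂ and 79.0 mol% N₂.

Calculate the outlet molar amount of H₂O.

Stoichiometric O₂ = 1.5 × 252 = 378 kmol; O₂ fed = 378 × 1.944 = 734.8 kmol.
N₂ fed = 734.8 × 79/21 = 2764 kmol.
Fuel reacted = 0.733 × 252 → ξ = 184.7 kmol.
Outlet (n = n₀ + ν ξ):
  CH₃OH: 252 − 1(184.7) = 67.28
  O₂: 734.8 − 1.5(184.7) = 457.8
  N₂: 2764 (inert)
  CO₂: 0 + 1(184.7) = 184.7
  H₂O: 0 + 2(184.7) = 369.4

369 kmol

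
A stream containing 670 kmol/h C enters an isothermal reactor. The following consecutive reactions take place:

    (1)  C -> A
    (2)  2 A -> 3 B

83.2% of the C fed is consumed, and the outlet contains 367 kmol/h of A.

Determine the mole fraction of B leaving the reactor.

Conversion of C: C consumed = 1ξ₁ = 0.832 × 670 → ξ₁ = 557.4 kmol/h.
A balance: n_A = 0 + 1ξ₁ − 2ξ₂ = 367 → ξ₂ = (1·557.4 − 367)/2 = 95.22 kmol/h.
Outlet amounts (n = n₀ + Σ ν·ξ):
  C: 670 − 1(557.4) = 112.6
  A: 0 + 1(557.4) − 2(95.22) = 367
  B: 0 + 3(95.22) = 285.7
Total out = 765.2 kmol/h; y_B = 285.7 / 765.2 = 0.3733.

0.373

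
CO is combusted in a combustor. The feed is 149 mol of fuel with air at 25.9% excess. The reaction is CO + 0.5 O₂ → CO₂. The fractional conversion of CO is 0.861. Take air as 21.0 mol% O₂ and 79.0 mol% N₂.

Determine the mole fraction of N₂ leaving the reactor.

Stoichiometric O₂ = 0.5 × 149 = 74.5 mol; O₂ fed = 74.5 × 1.259 = 93.8 mol.
N₂ fed = 93.8 × 79/21 = 352.8 mol.
Fuel reacted = 0.861 × 149 → ξ = 128.3 mol.
Outlet (n = n₀ + ν ξ):
  CO: 149 − 1(128.3) = 20.71
  O₂: 93.8 − 0.5(128.3) = 29.65
  N₂: 352.8 (inert)
  CO₂: 0 + 1(128.3) = 128.3
Total out = 531.5 mol; y_N₂ = 352.8 / 531.5 = 0.6639.

0.664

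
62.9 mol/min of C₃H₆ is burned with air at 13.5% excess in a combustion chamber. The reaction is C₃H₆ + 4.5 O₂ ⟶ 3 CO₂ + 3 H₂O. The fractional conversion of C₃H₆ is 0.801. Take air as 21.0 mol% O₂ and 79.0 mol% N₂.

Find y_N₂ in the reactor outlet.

Stoichiometric O₂ = 4.5 × 62.9 = 283.1 mol/min; O₂ fed = 283.1 × 1.135 = 321.3 mol/min.
N₂ fed = 321.3 × 79/21 = 1209 mol/min.
Fuel reacted = 0.801 × 62.9 → ξ = 50.38 mol/min.
Outlet (n = n₀ + ν ξ):
  C₃H₆: 62.9 − 1(50.38) = 12.52
  O₂: 321.3 − 4.5(50.38) = 94.54
  N₂: 1209 (inert)
  CO₂: 0 + 3(50.38) = 151.1
  H₂O: 0 + 3(50.38) = 151.1
Total out = 1618 mol/min; y_N₂ = 1209 / 1618 = 0.747.

0.747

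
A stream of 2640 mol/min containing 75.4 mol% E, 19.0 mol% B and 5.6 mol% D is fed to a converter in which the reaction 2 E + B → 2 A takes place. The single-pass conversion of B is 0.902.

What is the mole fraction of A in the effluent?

B reacted = 0.902 × 501.6 = 452.4 mol/min; ν_B = −1, so ξ = 452.4/1 = 452.4 mol/min.
Outlet amounts (n = n₀ + ν ξ):
  E: 1991 − 2(452.4) = 1086
  B: 501.6 − 1(452.4) = 49.16
  A: 0 + 2(452.4) = 904.9
  D: 147.8 (inert)
Total out = 2188 mol/min; y_A = 904.9 / 2188 = 0.4137.

0.414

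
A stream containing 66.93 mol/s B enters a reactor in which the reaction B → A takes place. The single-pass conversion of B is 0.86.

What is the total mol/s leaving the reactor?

66.9 mol/s

B reacted = 0.86 × 66.93 = 57.56 mol/s; ν_B = −1, so ξ = 57.56/1 = 57.56 mol/s.
Outlet amounts (n = n₀ + ν ξ):
  B: 66.93 − 1(57.56) = 9.37
  A: 0 + 1(57.56) = 57.56
Total out = 9.37 + 57.56 = 66.93 mol/s.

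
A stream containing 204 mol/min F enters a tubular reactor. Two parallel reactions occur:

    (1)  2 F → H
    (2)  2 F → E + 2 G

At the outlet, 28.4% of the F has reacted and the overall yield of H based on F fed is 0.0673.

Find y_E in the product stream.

Yield of H: 1ξ₁ / 204 = 0.0673 → ξ₁ = 13.73 mol/min.
Conversion of F: 2ξ₁ + 2ξ₂ = 0.284 × 204 = 57.94 → ξ₂ = 15.24 mol/min.
Outlet amounts (n = n₀ + Σ ν·ξ):
  F: 204 − 2(13.73) − 2(15.24) = 146.1
  H: 0 + 1(13.73) = 13.73
  E: 0 + 1(15.24) = 15.24
  G: 0 + 2(15.24) = 30.48
Total out = 205.5 mol/min; y_E = 15.24 / 205.5 = 0.07415.

0.0742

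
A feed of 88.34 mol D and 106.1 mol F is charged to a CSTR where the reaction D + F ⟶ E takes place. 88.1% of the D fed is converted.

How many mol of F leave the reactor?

D reacted = 0.881 × 88.34 = 77.83 mol; ν_D = −1, so ξ = 77.83/1 = 77.83 mol.
Outlet amounts (n = n₀ + ν ξ):
  D: 88.34 − 1(77.83) = 10.51
  F: 106.1 − 1(77.83) = 28.27
  E: 0 + 1(77.83) = 77.83

28.3 mol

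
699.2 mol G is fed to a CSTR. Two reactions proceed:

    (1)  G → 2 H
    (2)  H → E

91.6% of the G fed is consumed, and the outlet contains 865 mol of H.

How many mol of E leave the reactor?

Conversion of G: G consumed = 1ξ₁ = 0.916 × 699.2 → ξ₁ = 640.5 mol.
H balance: n_H = 0 + 2ξ₁ − 1ξ₂ = 865 → ξ₂ = (2·640.5 − 865)/1 = 415.9 mol.
Outlet amounts (n = n₀ + Σ ν·ξ):
  G: 699.2 − 1(640.5) = 58.73
  H: 0 + 2(640.5) − 1(415.9) = 865
  E: 0 + 1(415.9) = 415.9

416 mol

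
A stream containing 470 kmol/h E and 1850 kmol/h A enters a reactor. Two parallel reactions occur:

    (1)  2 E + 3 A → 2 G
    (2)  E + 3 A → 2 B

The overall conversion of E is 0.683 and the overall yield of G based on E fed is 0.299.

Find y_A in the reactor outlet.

0.628

Yield of G: 2ξ₁ / 470 = 0.299 → ξ₁ = 70.27 kmol/h.
Conversion of E: 2ξ₁ + 1ξ₂ = 0.683 × 470 = 321 → ξ₂ = 180.5 kmol/h.
Outlet amounts (n = n₀ + Σ ν·ξ):
  E: 470 − 2(70.27) − 1(180.5) = 149
  A: 1850 − 3(70.27) − 3(180.5) = 1098
  G: 0 + 2(70.27) = 140.5
  B: 0 + 2(180.5) = 361
Total out = 1748 kmol/h; y_A = 1098 / 1748 = 0.6279.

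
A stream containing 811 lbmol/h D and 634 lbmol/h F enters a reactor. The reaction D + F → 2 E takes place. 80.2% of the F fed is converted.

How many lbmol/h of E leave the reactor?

F reacted = 0.802 × 634 = 508.5 lbmol/h; ν_F = −1, so ξ = 508.5/1 = 508.5 lbmol/h.
Outlet amounts (n = n₀ + ν ξ):
  D: 811 − 1(508.5) = 302.5
  F: 634 − 1(508.5) = 125.5
  E: 0 + 2(508.5) = 1017

1020 lbmol/h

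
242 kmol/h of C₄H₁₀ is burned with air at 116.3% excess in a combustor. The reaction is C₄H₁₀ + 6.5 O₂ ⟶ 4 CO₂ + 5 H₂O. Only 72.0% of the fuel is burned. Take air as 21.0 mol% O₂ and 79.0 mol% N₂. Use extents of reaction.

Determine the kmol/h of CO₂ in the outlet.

Stoichiometric O₂ = 6.5 × 242 = 1573 kmol/h; O₂ fed = 1573 × 2.163 = 3402 kmol/h.
N₂ fed = 3402 × 79/21 = 12800 kmol/h.
Fuel reacted = 0.72 × 242 → ξ = 174.2 kmol/h.
Outlet (n = n₀ + ν ξ):
  C₄H₁₀: 242 − 1(174.2) = 67.76
  O₂: 3402 − 6.5(174.2) = 2270
  N₂: 12800 (inert)
  CO₂: 0 + 4(174.2) = 697
  H₂O: 0 + 5(174.2) = 871.2

697 kmol/h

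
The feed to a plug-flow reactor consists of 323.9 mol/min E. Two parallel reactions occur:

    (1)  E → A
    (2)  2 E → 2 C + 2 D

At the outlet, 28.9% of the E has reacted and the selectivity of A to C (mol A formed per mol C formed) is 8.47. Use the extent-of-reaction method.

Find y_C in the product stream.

Conversion of E: E consumed = 0.289 × 323.9 = 93.61 mol/min = 1ξ₁ + 2ξ₂.
Selectivity: 1ξ₁ / (2ξ₂) = 8.47 → ξ₁ = 16.94 ξ₂.
Substitute: (1·16.94 + 2) ξ₂ = 93.61 → ξ₂ = 4.942 mol/min, ξ₁ = 83.72 mol/min.
Outlet amounts (n = n₀ + Σ ν·ξ):
  E: 323.9 − 1(83.72) − 2(4.942) = 230.3
  A: 0 + 1(83.72) = 83.72
  C: 0 + 2(4.942) = 9.885
  D: 0 + 2(4.942) = 9.885
Total out = 333.8 mol/min; y_C = 9.885 / 333.8 = 0.02961.

0.0296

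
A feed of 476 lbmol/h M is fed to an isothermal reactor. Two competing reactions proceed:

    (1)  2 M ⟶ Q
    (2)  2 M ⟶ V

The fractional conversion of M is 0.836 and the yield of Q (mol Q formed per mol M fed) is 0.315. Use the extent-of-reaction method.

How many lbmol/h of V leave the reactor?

49 lbmol/h

Yield of Q: 1ξ₁ / 476 = 0.315 → ξ₁ = 149.9 lbmol/h.
Conversion of M: 2ξ₁ + 2ξ₂ = 0.836 × 476 = 397.9 → ξ₂ = 49.03 lbmol/h.
Outlet amounts (n = n₀ + Σ ν·ξ):
  M: 476 − 2(149.9) − 2(49.03) = 78.06
  Q: 0 + 1(149.9) = 149.9
  V: 0 + 1(49.03) = 49.03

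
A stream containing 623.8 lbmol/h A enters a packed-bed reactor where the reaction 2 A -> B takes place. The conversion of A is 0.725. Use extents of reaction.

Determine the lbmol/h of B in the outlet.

226 lbmol/h

A reacted = 0.725 × 623.8 = 452.3 lbmol/h; ν_A = −2, so ξ = 452.3/2 = 226.1 lbmol/h.
Outlet amounts (n = n₀ + ν ξ):
  A: 623.8 − 2(226.1) = 171.5
  B: 0 + 1(226.1) = 226.1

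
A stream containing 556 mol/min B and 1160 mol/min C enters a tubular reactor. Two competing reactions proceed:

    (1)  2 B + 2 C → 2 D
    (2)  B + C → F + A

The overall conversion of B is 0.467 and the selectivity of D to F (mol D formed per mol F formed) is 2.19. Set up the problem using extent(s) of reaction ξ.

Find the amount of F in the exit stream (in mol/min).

81.4 mol/min

Conversion of B: B consumed = 0.467 × 556 = 259.7 mol/min = 2ξ₁ + 1ξ₂.
Selectivity: 2ξ₁ / (1ξ₂) = 2.19 → ξ₁ = 1.095 ξ₂.
Substitute: (2·1.095 + 1) ξ₂ = 259.7 → ξ₂ = 81.4 mol/min, ξ₁ = 89.13 mol/min.
Outlet amounts (n = n₀ + Σ ν·ξ):
  B: 556 − 2(89.13) − 1(81.4) = 296.3
  C: 1160 − 2(89.13) − 1(81.4) = 900.3
  D: 0 + 2(89.13) = 178.3
  F: 0 + 1(81.4) = 81.4
  A: 0 + 1(81.4) = 81.4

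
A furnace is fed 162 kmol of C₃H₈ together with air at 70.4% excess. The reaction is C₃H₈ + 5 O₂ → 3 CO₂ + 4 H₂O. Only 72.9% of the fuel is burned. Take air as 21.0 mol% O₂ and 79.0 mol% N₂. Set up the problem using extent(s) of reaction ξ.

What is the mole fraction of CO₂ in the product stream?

0.0517

Stoichiometric O₂ = 5 × 162 = 810 kmol; O₂ fed = 810 × 1.704 = 1380 kmol.
N₂ fed = 1380 × 79/21 = 5192 kmol.
Fuel reacted = 0.729 × 162 → ξ = 118.1 kmol.
Outlet (n = n₀ + ν ξ):
  C₃H₈: 162 − 1(118.1) = 43.9
  O₂: 1380 − 5(118.1) = 789.8
  N₂: 5192 (inert)
  CO₂: 0 + 3(118.1) = 354.3
  H₂O: 0 + 4(118.1) = 472.4
Total out = 6853 kmol; y_CO₂ = 354.3 / 6853 = 0.0517.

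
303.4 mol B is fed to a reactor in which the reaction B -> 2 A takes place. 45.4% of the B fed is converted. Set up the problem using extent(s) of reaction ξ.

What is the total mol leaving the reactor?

441 mol

B reacted = 0.454 × 303.4 = 137.7 mol; ν_B = −1, so ξ = 137.7/1 = 137.7 mol.
Outlet amounts (n = n₀ + ν ξ):
  B: 303.4 − 1(137.7) = 165.7
  A: 0 + 2(137.7) = 275.5
Total out = 165.7 + 275.5 = 441.1 mol.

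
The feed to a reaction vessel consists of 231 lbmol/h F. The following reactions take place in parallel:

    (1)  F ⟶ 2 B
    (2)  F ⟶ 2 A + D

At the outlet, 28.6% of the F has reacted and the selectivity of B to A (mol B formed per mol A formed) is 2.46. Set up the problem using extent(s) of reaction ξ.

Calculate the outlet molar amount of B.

93.9 lbmol/h

Conversion of F: F consumed = 0.286 × 231 = 66.07 lbmol/h = 1ξ₁ + 1ξ₂.
Selectivity: 2ξ₁ / (2ξ₂) = 2.46 → ξ₁ = 2.46 ξ₂.
Substitute: (1·2.46 + 1) ξ₂ = 66.07 → ξ₂ = 19.09 lbmol/h, ξ₁ = 46.97 lbmol/h.
Outlet amounts (n = n₀ + Σ ν·ξ):
  F: 231 − 1(46.97) − 1(19.09) = 164.9
  B: 0 + 2(46.97) = 93.94
  A: 0 + 2(19.09) = 38.19
  D: 0 + 1(19.09) = 19.09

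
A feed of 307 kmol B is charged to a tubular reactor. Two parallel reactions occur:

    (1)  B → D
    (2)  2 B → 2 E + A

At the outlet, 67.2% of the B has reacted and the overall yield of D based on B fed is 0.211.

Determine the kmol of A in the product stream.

Yield of D: 1ξ₁ / 307 = 0.211 → ξ₁ = 64.78 kmol.
Conversion of B: 1ξ₁ + 2ξ₂ = 0.672 × 307 = 206.3 → ξ₂ = 70.76 kmol.
Outlet amounts (n = n₀ + Σ ν·ξ):
  B: 307 − 1(64.78) − 2(70.76) = 100.7
  D: 0 + 1(64.78) = 64.78
  E: 0 + 2(70.76) = 141.5
  A: 0 + 1(70.76) = 70.76

70.8 kmol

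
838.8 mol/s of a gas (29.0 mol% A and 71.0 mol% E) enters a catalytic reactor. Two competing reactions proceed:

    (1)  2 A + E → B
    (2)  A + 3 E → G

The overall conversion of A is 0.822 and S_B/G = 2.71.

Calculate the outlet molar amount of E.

Conversion of A: A consumed = 0.822 × 243.3 = 200 mol/s = 2ξ₁ + 1ξ₂.
Selectivity: 1ξ₁ / (1ξ₂) = 2.71 → ξ₁ = 2.71 ξ₂.
Substitute: (2·2.71 + 1) ξ₂ = 200 → ξ₂ = 31.15 mol/s, ξ₁ = 84.4 mol/s.
Outlet amounts (n = n₀ + Σ ν·ξ):
  A: 243.3 − 2(84.4) − 1(31.15) = 43.3
  E: 595.5 − 1(84.4) − 3(31.15) = 417.7
  B: 0 + 1(84.4) = 84.4
  G: 0 + 1(31.15) = 31.15

418 mol/s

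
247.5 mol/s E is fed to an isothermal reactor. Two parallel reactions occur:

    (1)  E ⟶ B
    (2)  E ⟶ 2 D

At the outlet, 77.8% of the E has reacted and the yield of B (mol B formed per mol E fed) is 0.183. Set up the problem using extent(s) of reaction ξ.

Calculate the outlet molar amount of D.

295 mol/s

Yield of B: 1ξ₁ / 247.5 = 0.183 → ξ₁ = 45.29 mol/s.
Conversion of E: 1ξ₁ + 1ξ₂ = 0.778 × 247.5 = 192.6 → ξ₂ = 147.3 mol/s.
Outlet amounts (n = n₀ + Σ ν·ξ):
  E: 247.5 − 1(45.29) − 1(147.3) = 54.94
  B: 0 + 1(45.29) = 45.29
  D: 0 + 2(147.3) = 294.5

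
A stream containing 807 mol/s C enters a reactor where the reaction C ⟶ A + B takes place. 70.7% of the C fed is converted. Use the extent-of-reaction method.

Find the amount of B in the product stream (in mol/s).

571 mol/s

C reacted = 0.707 × 807 = 570.5 mol/s; ν_C = −1, so ξ = 570.5/1 = 570.5 mol/s.
Outlet amounts (n = n₀ + ν ξ):
  C: 807 − 1(570.5) = 236.5
  A: 0 + 1(570.5) = 570.5
  B: 0 + 1(570.5) = 570.5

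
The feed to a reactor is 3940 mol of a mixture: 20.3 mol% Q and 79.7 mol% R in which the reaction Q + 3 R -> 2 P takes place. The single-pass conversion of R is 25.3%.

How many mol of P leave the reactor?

R reacted = 0.253 × 3140 = 794.5 mol; ν_R = −3, so ξ = 794.5/3 = 264.8 mol.
Outlet amounts (n = n₀ + ν ξ):
  Q: 799.8 − 1(264.8) = 535
  R: 3140 − 3(264.8) = 2346
  P: 0 + 2(264.8) = 529.6

530 mol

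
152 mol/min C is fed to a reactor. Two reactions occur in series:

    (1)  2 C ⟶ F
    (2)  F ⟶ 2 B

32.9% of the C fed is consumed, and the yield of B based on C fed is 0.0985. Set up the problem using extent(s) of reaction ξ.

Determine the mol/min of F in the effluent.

17.5 mol/min

Conversion of C: C consumed = 2ξ₁ = 0.329 × 152 → ξ₁ = 25 mol/min.
Yield of B: 2ξ₂ / 152 = 0.0985 → ξ₂ = 7.486 mol/min.
Outlet amounts (n = n₀ + Σ ν·ξ):
  C: 152 − 2(25) = 102
  F: 0 + 1(25) − 1(7.486) = 17.52
  B: 0 + 2(7.486) = 14.97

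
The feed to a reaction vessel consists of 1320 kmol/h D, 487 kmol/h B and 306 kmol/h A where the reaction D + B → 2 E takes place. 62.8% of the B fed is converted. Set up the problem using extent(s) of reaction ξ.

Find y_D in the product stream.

0.48

B reacted = 0.628 × 487 = 305.8 kmol/h; ν_B = −1, so ξ = 305.8/1 = 305.8 kmol/h.
Outlet amounts (n = n₀ + ν ξ):
  D: 1320 − 1(305.8) = 1014
  B: 487 − 1(305.8) = 181.2
  E: 0 + 2(305.8) = 611.7
  A: 306 (inert)
Total out = 2113 kmol/h; y_D = 1014 / 2113 = 0.48.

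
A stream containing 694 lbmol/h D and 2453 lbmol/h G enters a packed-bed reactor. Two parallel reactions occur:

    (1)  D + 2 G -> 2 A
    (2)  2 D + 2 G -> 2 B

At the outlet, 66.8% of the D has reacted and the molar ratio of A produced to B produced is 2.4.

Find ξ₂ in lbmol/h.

Conversion of D: D consumed = 0.668 × 694 = 463.6 lbmol/h = 1ξ₁ + 2ξ₂.
Selectivity: 2ξ₁ / (2ξ₂) = 2.4 → ξ₁ = 2.4 ξ₂.
Substitute: (1·2.4 + 2) ξ₂ = 463.6 → ξ₂ = 105.4 lbmol/h, ξ₁ = 252.9 lbmol/h.
Outlet amounts (n = n₀ + Σ ν·ξ):
  D: 694 − 1(252.9) − 2(105.4) = 230.4
  G: 2453 − 2(252.9) − 2(105.4) = 1737
  A: 0 + 2(252.9) = 505.7
  B: 0 + 2(105.4) = 210.7

ξ₂ = 105 lbmol/h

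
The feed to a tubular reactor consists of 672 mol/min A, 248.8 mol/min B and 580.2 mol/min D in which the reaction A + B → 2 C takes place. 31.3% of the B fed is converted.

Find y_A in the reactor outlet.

0.396

B reacted = 0.313 × 248.8 = 77.87 mol/min; ν_B = −1, so ξ = 77.87/1 = 77.87 mol/min.
Outlet amounts (n = n₀ + ν ξ):
  A: 672 − 1(77.87) = 594.1
  B: 248.8 − 1(77.87) = 170.9
  C: 0 + 2(77.87) = 155.7
  D: 580.2 (inert)
Total out = 1501 mol/min; y_A = 594.1 / 1501 = 0.3958.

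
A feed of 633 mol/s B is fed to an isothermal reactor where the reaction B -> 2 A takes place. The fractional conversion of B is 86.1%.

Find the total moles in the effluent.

1180 mol/s

B reacted = 0.861 × 633 = 545 mol/s; ν_B = −1, so ξ = 545/1 = 545 mol/s.
Outlet amounts (n = n₀ + ν ξ):
  B: 633 − 1(545) = 87.99
  A: 0 + 2(545) = 1090
Total out = 87.99 + 1090 = 1178 mol/s.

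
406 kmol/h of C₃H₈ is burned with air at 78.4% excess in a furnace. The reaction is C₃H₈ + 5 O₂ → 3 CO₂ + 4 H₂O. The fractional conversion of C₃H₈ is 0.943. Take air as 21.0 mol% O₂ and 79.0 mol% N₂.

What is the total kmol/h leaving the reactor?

18000 kmol/h

Stoichiometric O₂ = 5 × 406 = 2030 kmol/h; O₂ fed = 2030 × 1.784 = 3622 kmol/h.
N₂ fed = 3622 × 79/21 = 13620 kmol/h.
Fuel reacted = 0.943 × 406 → ξ = 382.9 kmol/h.
Outlet (n = n₀ + ν ξ):
  C₃H₈: 406 − 1(382.9) = 23.14
  O₂: 3622 − 5(382.9) = 1707
  N₂: 13620 (inert)
  CO₂: 0 + 3(382.9) = 1149
  H₂O: 0 + 4(382.9) = 1531
Total out = 23.14 + 1707 + 13620 + 1149 + 1531 = 18030 kmol/h.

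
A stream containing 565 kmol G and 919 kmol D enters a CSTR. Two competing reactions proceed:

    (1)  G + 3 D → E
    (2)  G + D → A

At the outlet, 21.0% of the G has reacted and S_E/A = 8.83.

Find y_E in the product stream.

0.0925

Conversion of G: G consumed = 0.21 × 565 = 118.6 kmol = 1ξ₁ + 1ξ₂.
Selectivity: 1ξ₁ / (1ξ₂) = 8.83 → ξ₁ = 8.83 ξ₂.
Substitute: (1·8.83 + 1) ξ₂ = 118.6 → ξ₂ = 12.07 kmol, ξ₁ = 106.6 kmol.
Outlet amounts (n = n₀ + Σ ν·ξ):
  G: 565 − 1(106.6) − 1(12.07) = 446.4
  D: 919 − 3(106.6) − 1(12.07) = 587.2
  E: 0 + 1(106.6) = 106.6
  A: 0 + 1(12.07) = 12.07
Total out = 1152 kmol; y_E = 106.6 / 1152 = 0.0925.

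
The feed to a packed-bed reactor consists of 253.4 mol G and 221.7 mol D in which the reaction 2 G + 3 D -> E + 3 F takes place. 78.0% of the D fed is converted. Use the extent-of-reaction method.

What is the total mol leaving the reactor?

417 mol

D reacted = 0.78 × 221.7 = 172.9 mol; ν_D = −3, so ξ = 172.9/3 = 57.64 mol.
Outlet amounts (n = n₀ + ν ξ):
  G: 253.4 − 2(57.64) = 138.1
  D: 221.7 − 3(57.64) = 48.77
  E: 0 + 1(57.64) = 57.64
  F: 0 + 3(57.64) = 172.9
Total out = 138.1 + 48.77 + 57.64 + 172.9 = 417.5 mol.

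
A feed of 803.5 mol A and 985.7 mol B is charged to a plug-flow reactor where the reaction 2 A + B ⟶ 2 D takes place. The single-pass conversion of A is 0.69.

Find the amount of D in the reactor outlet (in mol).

554 mol

A reacted = 0.69 × 803.5 = 554.4 mol; ν_A = −2, so ξ = 554.4/2 = 277.2 mol.
Outlet amounts (n = n₀ + ν ξ):
  A: 803.5 − 2(277.2) = 249.1
  B: 985.7 − 1(277.2) = 708.5
  D: 0 + 2(277.2) = 554.4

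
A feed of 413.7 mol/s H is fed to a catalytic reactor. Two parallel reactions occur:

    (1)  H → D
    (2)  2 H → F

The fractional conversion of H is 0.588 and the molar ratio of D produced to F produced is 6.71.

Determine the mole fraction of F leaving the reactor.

0.0724

Conversion of H: H consumed = 0.588 × 413.7 = 243.3 mol/s = 1ξ₁ + 2ξ₂.
Selectivity: 1ξ₁ / (1ξ₂) = 6.71 → ξ₁ = 6.71 ξ₂.
Substitute: (1·6.71 + 2) ξ₂ = 243.3 → ξ₂ = 27.93 mol/s, ξ₁ = 187.4 mol/s.
Outlet amounts (n = n₀ + Σ ν·ξ):
  H: 413.7 − 1(187.4) − 2(27.93) = 170.4
  D: 0 + 1(187.4) = 187.4
  F: 0 + 1(27.93) = 27.93
Total out = 385.8 mol/s; y_F = 27.93 / 385.8 = 0.0724.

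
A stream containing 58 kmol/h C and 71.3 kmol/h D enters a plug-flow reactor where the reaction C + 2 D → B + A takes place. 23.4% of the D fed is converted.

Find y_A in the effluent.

0.069

D reacted = 0.234 × 71.3 = 16.68 kmol/h; ν_D = −2, so ξ = 16.68/2 = 8.342 kmol/h.
Outlet amounts (n = n₀ + ν ξ):
  C: 58 − 1(8.342) = 49.66
  D: 71.3 − 2(8.342) = 54.62
  B: 0 + 1(8.342) = 8.342
  A: 0 + 1(8.342) = 8.342
Total out = 121 kmol/h; y_A = 8.342 / 121 = 0.06897.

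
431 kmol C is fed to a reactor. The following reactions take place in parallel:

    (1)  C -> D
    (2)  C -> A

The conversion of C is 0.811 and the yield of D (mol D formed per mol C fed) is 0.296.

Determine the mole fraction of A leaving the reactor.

Yield of D: 1ξ₁ / 431 = 0.296 → ξ₁ = 127.6 kmol.
Conversion of C: 1ξ₁ + 1ξ₂ = 0.811 × 431 = 349.5 → ξ₂ = 222 kmol.
Outlet amounts (n = n₀ + Σ ν·ξ):
  C: 431 − 1(127.6) − 1(222) = 81.46
  D: 0 + 1(127.6) = 127.6
  A: 0 + 1(222) = 222
Total out = 431 kmol; y_A = 222 / 431 = 0.515.

0.515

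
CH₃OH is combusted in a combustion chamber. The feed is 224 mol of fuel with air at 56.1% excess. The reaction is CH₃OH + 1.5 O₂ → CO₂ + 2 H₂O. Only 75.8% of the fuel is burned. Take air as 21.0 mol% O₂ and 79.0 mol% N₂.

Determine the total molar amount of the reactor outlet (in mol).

2810 mol

Stoichiometric O₂ = 1.5 × 224 = 336 mol; O₂ fed = 336 × 1.561 = 524.5 mol.
N₂ fed = 524.5 × 79/21 = 1973 mol.
Fuel reacted = 0.758 × 224 → ξ = 169.8 mol.
Outlet (n = n₀ + ν ξ):
  CH₃OH: 224 − 1(169.8) = 54.21
  O₂: 524.5 − 1.5(169.8) = 269.8
  N₂: 1973 (inert)
  CO₂: 0 + 1(169.8) = 169.8
  H₂O: 0 + 2(169.8) = 339.6
Total out = 54.21 + 269.8 + 1973 + 169.8 + 339.6 = 2806 mol.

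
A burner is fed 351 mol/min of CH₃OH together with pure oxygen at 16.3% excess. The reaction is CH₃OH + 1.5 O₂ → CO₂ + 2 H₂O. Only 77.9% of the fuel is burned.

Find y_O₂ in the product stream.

0.184

Stoichiometric O₂ = 1.5 × 351 = 526.5 mol/min; O₂ fed = 526.5 × 1.163 = 612.3 mol/min.
Fuel reacted = 0.779 × 351 → ξ = 273.4 mol/min.
Outlet (n = n₀ + ν ξ):
  CH₃OH: 351 − 1(273.4) = 77.57
  O₂: 612.3 − 1.5(273.4) = 202.2
  CO₂: 0 + 1(273.4) = 273.4
  H₂O: 0 + 2(273.4) = 546.9
Total out = 1100 mol/min; y_O₂ = 202.2 / 1100 = 0.1838.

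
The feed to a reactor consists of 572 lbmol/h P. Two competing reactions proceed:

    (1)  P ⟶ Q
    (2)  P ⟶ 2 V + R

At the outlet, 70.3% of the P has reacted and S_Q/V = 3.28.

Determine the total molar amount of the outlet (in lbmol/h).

678 lbmol/h

Conversion of P: P consumed = 0.703 × 572 = 402.1 lbmol/h = 1ξ₁ + 1ξ₂.
Selectivity: 1ξ₁ / (2ξ₂) = 3.28 → ξ₁ = 6.56 ξ₂.
Substitute: (1·6.56 + 1) ξ₂ = 402.1 → ξ₂ = 53.19 lbmol/h, ξ₁ = 348.9 lbmol/h.
Outlet amounts (n = n₀ + Σ ν·ξ):
  P: 572 − 1(348.9) − 1(53.19) = 169.9
  Q: 0 + 1(348.9) = 348.9
  V: 0 + 2(53.19) = 106.4
  R: 0 + 1(53.19) = 53.19
Total out = 169.9 + 348.9 + 106.4 + 53.19 = 678.4 lbmol/h.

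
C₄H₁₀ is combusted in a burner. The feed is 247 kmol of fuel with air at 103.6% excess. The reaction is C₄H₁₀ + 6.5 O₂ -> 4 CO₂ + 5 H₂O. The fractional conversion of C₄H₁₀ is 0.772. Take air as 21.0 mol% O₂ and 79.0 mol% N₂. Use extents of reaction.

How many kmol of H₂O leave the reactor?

953 kmol

Stoichiometric O₂ = 6.5 × 247 = 1606 kmol; O₂ fed = 1606 × 2.036 = 3269 kmol.
N₂ fed = 3269 × 79/21 = 12300 kmol.
Fuel reacted = 0.772 × 247 → ξ = 190.7 kmol.
Outlet (n = n₀ + ν ξ):
  C₄H₁₀: 247 − 1(190.7) = 56.32
  O₂: 3269 − 6.5(190.7) = 2029
  N₂: 12300 (inert)
  CO₂: 0 + 4(190.7) = 762.7
  H₂O: 0 + 5(190.7) = 953.4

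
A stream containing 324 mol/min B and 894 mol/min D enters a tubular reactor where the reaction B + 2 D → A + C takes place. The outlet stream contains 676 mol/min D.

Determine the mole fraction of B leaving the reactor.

For D: n = n₀ − 2ξ → 676 = 894 − 2ξ, giving ξ = 109 mol/min.
Outlet amounts (n = n₀ + ν ξ):
  B: 324 − 1(109) = 215
  D: 894 − 2(109) = 676
  A: 0 + 1(109) = 109
  C: 0 + 1(109) = 109
Total out = 1109 mol/min; y_B = 215 / 1109 = 0.1939.

0.194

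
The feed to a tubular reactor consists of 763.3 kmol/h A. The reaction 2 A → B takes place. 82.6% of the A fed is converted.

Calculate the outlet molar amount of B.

A reacted = 0.826 × 763.3 = 630.5 kmol/h; ν_A = −2, so ξ = 630.5/2 = 315.2 kmol/h.
Outlet amounts (n = n₀ + ν ξ):
  A: 763.3 − 2(315.2) = 132.8
  B: 0 + 1(315.2) = 315.2

315 kmol/h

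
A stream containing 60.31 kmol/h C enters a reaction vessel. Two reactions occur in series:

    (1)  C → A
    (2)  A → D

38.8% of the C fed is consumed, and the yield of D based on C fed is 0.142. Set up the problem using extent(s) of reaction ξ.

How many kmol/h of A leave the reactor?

Conversion of C: C consumed = 1ξ₁ = 0.388 × 60.31 → ξ₁ = 23.4 kmol/h.
Yield of D: 1ξ₂ / 60.31 = 0.142 → ξ₂ = 8.564 kmol/h.
Outlet amounts (n = n₀ + Σ ν·ξ):
  C: 60.31 − 1(23.4) = 36.91
  A: 0 + 1(23.4) − 1(8.564) = 14.84
  D: 0 + 1(8.564) = 8.564

14.8 kmol/h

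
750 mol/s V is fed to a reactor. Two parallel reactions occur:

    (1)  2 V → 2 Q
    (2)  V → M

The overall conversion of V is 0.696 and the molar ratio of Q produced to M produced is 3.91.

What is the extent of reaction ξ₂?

ξ₂ = 106 mol/s

Conversion of V: V consumed = 0.696 × 750 = 522 mol/s = 2ξ₁ + 1ξ₂.
Selectivity: 2ξ₁ / (1ξ₂) = 3.91 → ξ₁ = 1.955 ξ₂.
Substitute: (2·1.955 + 1) ξ₂ = 522 → ξ₂ = 106.3 mol/s, ξ₁ = 207.8 mol/s.
Outlet amounts (n = n₀ + Σ ν·ξ):
  V: 750 − 2(207.8) − 1(106.3) = 228
  Q: 0 + 2(207.8) = 415.7
  M: 0 + 1(106.3) = 106.3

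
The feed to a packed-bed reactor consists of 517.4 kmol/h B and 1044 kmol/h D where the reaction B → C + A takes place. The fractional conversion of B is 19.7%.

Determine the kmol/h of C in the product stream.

102 kmol/h

B reacted = 0.197 × 517.4 = 101.9 kmol/h; ν_B = −1, so ξ = 101.9/1 = 101.9 kmol/h.
Outlet amounts (n = n₀ + ν ξ):
  B: 517.4 − 1(101.9) = 415.5
  C: 0 + 1(101.9) = 101.9
  A: 0 + 1(101.9) = 101.9
  D: 1044 (inert)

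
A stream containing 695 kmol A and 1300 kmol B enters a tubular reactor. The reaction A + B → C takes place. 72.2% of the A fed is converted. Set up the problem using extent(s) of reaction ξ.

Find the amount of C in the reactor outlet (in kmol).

502 kmol

A reacted = 0.722 × 695 = 501.8 kmol; ν_A = −1, so ξ = 501.8/1 = 501.8 kmol.
Outlet amounts (n = n₀ + ν ξ):
  A: 695 − 1(501.8) = 193.2
  B: 1300 − 1(501.8) = 798.2
  C: 0 + 1(501.8) = 501.8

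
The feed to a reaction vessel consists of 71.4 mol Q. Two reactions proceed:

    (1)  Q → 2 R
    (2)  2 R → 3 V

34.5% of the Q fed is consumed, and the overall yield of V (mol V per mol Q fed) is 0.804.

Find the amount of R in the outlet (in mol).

Conversion of Q: Q consumed = 1ξ₁ = 0.345 × 71.4 → ξ₁ = 24.63 mol.
Yield of V: 3ξ₂ / 71.4 = 0.804 → ξ₂ = 19.14 mol.
Outlet amounts (n = n₀ + Σ ν·ξ):
  Q: 71.4 − 1(24.63) = 46.77
  R: 0 + 2(24.63) − 2(19.14) = 11
  V: 0 + 3(19.14) = 57.41

11 mol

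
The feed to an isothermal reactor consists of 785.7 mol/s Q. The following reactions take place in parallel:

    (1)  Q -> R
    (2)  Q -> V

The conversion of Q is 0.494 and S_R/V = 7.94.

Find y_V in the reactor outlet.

0.0553

Conversion of Q: Q consumed = 0.494 × 785.7 = 388.1 mol/s = 1ξ₁ + 1ξ₂.
Selectivity: 1ξ₁ / (1ξ₂) = 7.94 → ξ₁ = 7.94 ξ₂.
Substitute: (1·7.94 + 1) ξ₂ = 388.1 → ξ₂ = 43.42 mol/s, ξ₁ = 344.7 mol/s.
Outlet amounts (n = n₀ + Σ ν·ξ):
  Q: 785.7 − 1(344.7) − 1(43.42) = 397.6
  R: 0 + 1(344.7) = 344.7
  V: 0 + 1(43.42) = 43.42
Total out = 785.7 mol/s; y_V = 43.42 / 785.7 = 0.05526.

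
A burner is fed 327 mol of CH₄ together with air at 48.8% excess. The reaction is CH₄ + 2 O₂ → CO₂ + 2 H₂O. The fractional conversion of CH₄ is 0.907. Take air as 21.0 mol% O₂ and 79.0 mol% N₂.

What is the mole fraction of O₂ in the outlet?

Stoichiometric O₂ = 2 × 327 = 654 mol; O₂ fed = 654 × 1.488 = 973.2 mol.
N₂ fed = 973.2 × 79/21 = 3661 mol.
Fuel reacted = 0.907 × 327 → ξ = 296.6 mol.
Outlet (n = n₀ + ν ξ):
  CH₄: 327 − 1(296.6) = 30.41
  O₂: 973.2 − 2(296.6) = 380
  N₂: 3661 (inert)
  CO₂: 0 + 1(296.6) = 296.6
  H₂O: 0 + 2(296.6) = 593.2
Total out = 4961 mol; y_O₂ = 380 / 4961 = 0.07659.

0.0766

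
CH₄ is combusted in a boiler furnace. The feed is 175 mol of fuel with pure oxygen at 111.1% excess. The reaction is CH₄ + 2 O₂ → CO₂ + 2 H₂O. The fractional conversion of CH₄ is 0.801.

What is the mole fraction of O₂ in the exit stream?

0.502

Stoichiometric O₂ = 2 × 175 = 350 mol; O₂ fed = 350 × 2.111 = 738.8 mol.
Fuel reacted = 0.801 × 175 → ξ = 140.2 mol.
Outlet (n = n₀ + ν ξ):
  CH₄: 175 − 1(140.2) = 34.82
  O₂: 738.8 − 2(140.2) = 458.5
  CO₂: 0 + 1(140.2) = 140.2
  H₂O: 0 + 2(140.2) = 280.4
Total out = 913.8 mol; y_O₂ = 458.5 / 913.8 = 0.5017.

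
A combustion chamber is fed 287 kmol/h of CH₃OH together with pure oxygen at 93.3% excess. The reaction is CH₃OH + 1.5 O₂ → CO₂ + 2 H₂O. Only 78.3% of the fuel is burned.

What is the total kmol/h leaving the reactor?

1230 kmol/h

Stoichiometric O₂ = 1.5 × 287 = 430.5 kmol/h; O₂ fed = 430.5 × 1.933 = 832.2 kmol/h.
Fuel reacted = 0.783 × 287 → ξ = 224.7 kmol/h.
Outlet (n = n₀ + ν ξ):
  CH₃OH: 287 − 1(224.7) = 62.28
  O₂: 832.2 − 1.5(224.7) = 495.1
  CO₂: 0 + 1(224.7) = 224.7
  H₂O: 0 + 2(224.7) = 449.4
Total out = 62.28 + 495.1 + 224.7 + 449.4 = 1232 kmol/h.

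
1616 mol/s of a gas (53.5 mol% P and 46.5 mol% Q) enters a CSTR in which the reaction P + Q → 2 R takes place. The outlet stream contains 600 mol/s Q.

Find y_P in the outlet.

For Q: n = n₀ − 1ξ → 600 = 751.4 − 1ξ, giving ξ = 151.4 mol/s.
Outlet amounts (n = n₀ + ν ξ):
  P: 864.6 − 1(151.4) = 713.1
  Q: 751.4 − 1(151.4) = 600
  R: 0 + 2(151.4) = 302.9
Total out = 1616 mol/s; y_P = 713.1 / 1616 = 0.4413.

0.441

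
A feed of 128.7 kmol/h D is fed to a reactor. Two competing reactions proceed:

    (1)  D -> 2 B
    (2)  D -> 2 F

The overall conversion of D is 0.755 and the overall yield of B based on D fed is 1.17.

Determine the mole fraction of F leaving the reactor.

0.194

Yield of B: 2ξ₁ / 128.7 = 1.17 → ξ₁ = 75.29 kmol/h.
Conversion of D: 1ξ₁ + 1ξ₂ = 0.755 × 128.7 = 97.17 → ξ₂ = 21.88 kmol/h.
Outlet amounts (n = n₀ + Σ ν·ξ):
  D: 128.7 − 1(75.29) − 1(21.88) = 31.53
  B: 0 + 2(75.29) = 150.6
  F: 0 + 2(21.88) = 43.76
Total out = 225.9 kmol/h; y_F = 43.76 / 225.9 = 0.1937.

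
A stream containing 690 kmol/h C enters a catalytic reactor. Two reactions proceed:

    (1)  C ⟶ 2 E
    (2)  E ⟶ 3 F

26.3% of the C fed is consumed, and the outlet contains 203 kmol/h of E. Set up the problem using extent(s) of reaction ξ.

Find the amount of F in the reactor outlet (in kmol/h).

480 kmol/h

Conversion of C: C consumed = 1ξ₁ = 0.263 × 690 → ξ₁ = 181.5 kmol/h.
E balance: n_E = 0 + 2ξ₁ − 1ξ₂ = 203 → ξ₂ = (2·181.5 − 203)/1 = 159.9 kmol/h.
Outlet amounts (n = n₀ + Σ ν·ξ):
  C: 690 − 1(181.5) = 508.5
  E: 0 + 2(181.5) − 1(159.9) = 203
  F: 0 + 3(159.9) = 479.8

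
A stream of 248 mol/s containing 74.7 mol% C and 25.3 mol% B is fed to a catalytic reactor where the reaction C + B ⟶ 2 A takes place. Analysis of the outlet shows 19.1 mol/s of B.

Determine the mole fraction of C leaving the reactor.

0.571

For B: n = n₀ − 1ξ → 19.1 = 62.74 − 1ξ, giving ξ = 43.64 mol/s.
Outlet amounts (n = n₀ + ν ξ):
  C: 185.3 − 1(43.64) = 141.6
  B: 62.74 − 1(43.64) = 19.1
  A: 0 + 2(43.64) = 87.29
Total out = 248 mol/s; y_C = 141.6 / 248 = 0.571.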